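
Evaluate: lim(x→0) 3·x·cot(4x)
This is a 0·∞ indeterminate form.

Rewrite 0·∞ as a quotient (0/0 or ∞/∞ form), then apply L'Hôpital's rule:
  lim(x→0) 3·x·cot(4x) = 3/4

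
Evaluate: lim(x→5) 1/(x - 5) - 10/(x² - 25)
This is an ∞-∞ indeterminate form.

Combine fractions or rationalize to convert ∞-∞ to 0/0 form:
  lim(x→5) 1/(x - 5) - 10/(x² - 25) = 1/10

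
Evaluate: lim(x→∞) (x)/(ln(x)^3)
This is an ∞/∞ indeterminate form.

Apply L'Hôpital's rule: differentiate numerator and denominator separately.
  f(x) = x   ⇒   f'(x) = 1
  g(x) = ln(x)^3   ⇒   g'(x) = 3·ln(x)^2/x
  lim(x→∞) f'(x)/g'(x) = lim(x→∞) (1)/(3·ln(x)^2/x)
  = ∞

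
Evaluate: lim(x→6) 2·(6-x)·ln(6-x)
This is a 0·∞ indeterminate form.

Rewrite 0·∞ as a quotient (0/0 or ∞/∞ form), then apply L'Hôpital's rule:
  lim(x→6) 2·(6-x)·ln(6-x) = 0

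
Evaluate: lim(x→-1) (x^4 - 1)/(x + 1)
This is a standard limit.

Factor or rationalize the expression:
  lim(x→-1) (x^4 - 1)/(x + 1) = -4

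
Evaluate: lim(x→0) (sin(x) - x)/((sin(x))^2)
This is a 0/0 indeterminate form.

Apply L'Hôpital's rule: differentiate numerator and denominator separately.
  f(x) = -x + sin(x)   ⇒   f'(x) = cos(x) - 1
  g(x) = sin(x)^2   ⇒   g'(x) = 2·sin(x)·cos(x)
  lim(x→0) f'(x)/g'(x) = lim(x→0) (cos(x) - 1)/(2·sin(x)·cos(x))
  = 0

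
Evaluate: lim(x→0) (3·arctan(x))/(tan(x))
This is a 0/0 indeterminate form.

Apply L'Hôpital's rule: differentiate numerator and denominator separately.
  f(x) = 3·atan(x)   ⇒   f'(x) = 3/(x^2 + 1)
  g(x) = tan(x)   ⇒   g'(x) = tan(x)^2 + 1
  lim(x→0) f'(x)/g'(x) = lim(x→0) (3/(x^2 + 1))/(tan(x)^2 + 1)
  = 3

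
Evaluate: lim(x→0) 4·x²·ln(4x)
This is a 0·∞ indeterminate form.

Rewrite 0·∞ as a quotient (0/0 or ∞/∞ form), then apply L'Hôpital's rule:
  lim(x→0) 4·x²·ln(4x) = 0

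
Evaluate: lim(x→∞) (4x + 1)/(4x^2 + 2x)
This is an ∞/∞ indeterminate form.

Apply L'Hôpital's rule: differentiate numerator and denominator separately.
  f(x) = 4·x + 1   ⇒   f'(x) = 4
  g(x) = 4·x^2 + 2·x   ⇒   g'(x) = 8·x + 2
  lim(x→∞) f'(x)/g'(x) = lim(x→∞) (4)/(8·x + 2)
  = 0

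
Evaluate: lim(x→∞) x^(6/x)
This is an exponential indeterminate form.

For exponential indeterminate forms, take the natural log:
  Let L = lim(x→∞) x^(6/x)
  Then ln(L) = lim(x→∞) [exponent × ln(base)]
  Evaluate using L'Hôpital or standard limits, then exponentiate.
  L = 1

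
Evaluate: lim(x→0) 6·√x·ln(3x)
This is a 0·∞ indeterminate form.

Rewrite 0·∞ as a quotient (0/0 or ∞/∞ form), then apply L'Hôpital's rule:
  lim(x→0) 6·√x·ln(3x) = 0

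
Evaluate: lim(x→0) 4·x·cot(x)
This is a 0·∞ indeterminate form.

Rewrite 0·∞ as a quotient (0/0 or ∞/∞ form), then apply L'Hôpital's rule:
  lim(x→0) 4·x·cot(x) = 4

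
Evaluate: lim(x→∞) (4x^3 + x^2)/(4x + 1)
This is an ∞/∞ indeterminate form.

Apply L'Hôpital's rule: differentiate numerator and denominator separately.
  f(x) = 4·x^3 + x^2   ⇒   f'(x) = 12·x^2 + 2·x
  g(x) = 4·x + 1   ⇒   g'(x) = 4
  lim(x→∞) f'(x)/g'(x) = lim(x→∞) (12·x^2 + 2·x)/(4)
  = ∞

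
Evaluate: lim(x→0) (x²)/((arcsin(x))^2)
This is a 0/0 indeterminate form.

Apply L'Hôpital's rule: differentiate numerator and denominator separately.
  f(x) = x^2   ⇒   f'(x) = 2·x
  g(x) = asin(x)^2   ⇒   g'(x) = 2·asin(x)/sqrt(1 - x^2)
  lim(x→0) f'(x)/g'(x) = lim(x→0) (2·x)/(2·asin(x)/sqrt(1 - x^2))
  = 1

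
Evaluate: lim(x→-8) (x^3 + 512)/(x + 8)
This is a standard limit.

Factor or rationalize the expression:
  lim(x→-8) (x^3 + 512)/(x + 8) = 192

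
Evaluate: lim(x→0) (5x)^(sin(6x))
This is an exponential indeterminate form.

For exponential indeterminate forms, take the natural log:
  Let L = lim(x→0) (5x)^(sin(6x))
  Then ln(L) = lim(x→0) [exponent × ln(base)]
  Evaluate using L'Hôpital or standard limits, then exponentiate.
  L = 1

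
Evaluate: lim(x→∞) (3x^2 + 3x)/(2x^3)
This is an ∞/∞ indeterminate form.

Apply L'Hôpital's rule: differentiate numerator and denominator separately.
  f(x) = 3·x^2 + 3·x   ⇒   f'(x) = 6·x + 3
  g(x) = 2·x^3   ⇒   g'(x) = 6·x^2
  lim(x→∞) f'(x)/g'(x) = lim(x→∞) (6·x + 3)/(6·x^2)
  = 0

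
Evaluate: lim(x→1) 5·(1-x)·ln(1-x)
This is a 0·∞ indeterminate form.

Rewrite 0·∞ as a quotient (0/0 or ∞/∞ form), then apply L'Hôpital's rule:
  lim(x→1) 5·(1-x)·ln(1-x) = 0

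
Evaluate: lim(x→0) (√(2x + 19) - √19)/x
This is a standard limit.

Factor or rationalize the expression:
  lim(x→0) (√(2x + 19) - √19)/x = sqrt(19)/19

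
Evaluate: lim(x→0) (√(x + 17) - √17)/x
This is a standard limit.

Factor or rationalize the expression:
  lim(x→0) (√(x + 17) - √17)/x = sqrt(17)/34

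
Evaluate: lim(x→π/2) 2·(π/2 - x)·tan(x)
This is a 0·∞ indeterminate form.

Rewrite 0·∞ as a quotient (0/0 or ∞/∞ form), then apply L'Hôpital's rule:
  lim(x→π/2) 2·(π/2 - x)·tan(x) = 2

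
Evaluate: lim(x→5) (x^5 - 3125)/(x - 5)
This is a standard limit.

Factor or rationalize the expression:
  lim(x→5) (x^5 - 3125)/(x - 5) = 3125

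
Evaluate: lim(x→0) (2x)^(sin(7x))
This is an exponential indeterminate form.

For exponential indeterminate forms, take the natural log:
  Let L = lim(x→0) (2x)^(sin(7x))
  Then ln(L) = lim(x→0) [exponent × ln(base)]
  Evaluate using L'Hôpital or standard limits, then exponentiate.
  L = 1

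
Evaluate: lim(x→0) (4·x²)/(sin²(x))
This is a 0/0 indeterminate form.

Apply L'Hôpital's rule: differentiate numerator and denominator separately.
  f(x) = 4·x^2   ⇒   f'(x) = 8·x
  g(x) = sin(x)^2   ⇒   g'(x) = 2·sin(x)·cos(x)
  lim(x→0) f'(x)/g'(x) = lim(x→0) (8·x)/(2·sin(x)·cos(x))
  = 4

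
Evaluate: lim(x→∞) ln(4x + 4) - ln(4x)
This is an ∞-∞ indeterminate form.

Combine fractions or rationalize to convert ∞-∞ to 0/0 form:
  lim(x→∞) ln(4x + 4) - ln(4x) = 0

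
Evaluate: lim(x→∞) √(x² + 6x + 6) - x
This is an ∞-∞ indeterminate form.

Combine fractions or rationalize to convert ∞-∞ to 0/0 form:
  lim(x→∞) √(x² + 6x + 6) - x = 3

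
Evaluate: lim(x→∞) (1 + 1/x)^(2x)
This is an exponential indeterminate form.

For exponential indeterminate forms, take the natural log:
  Let L = lim(x→∞) (1 + 1/x)^(2x)
  Then ln(L) = lim(x→∞) [exponent × ln(base)]
  Evaluate using L'Hôpital or standard limits, then exponentiate.
  L = e²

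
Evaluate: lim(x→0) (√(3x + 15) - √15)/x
This is a standard limit.

Factor or rationalize the expression:
  lim(x→0) (√(3x + 15) - √15)/x = sqrt(15)/10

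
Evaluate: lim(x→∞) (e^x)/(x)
This is an ∞/∞ indeterminate form.

Apply L'Hôpital's rule: differentiate numerator and denominator separately.
  f(x) = e^(x)   ⇒   f'(x) = e^(x)
  g(x) = x   ⇒   g'(x) = 1
  lim(x→∞) f'(x)/g'(x) = lim(x→∞) (e^(x))/(1)
  = ∞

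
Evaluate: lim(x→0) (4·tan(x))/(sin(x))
This is a 0/0 indeterminate form.

Apply L'Hôpital's rule: differentiate numerator and denominator separately.
  f(x) = 4·tan(x)   ⇒   f'(x) = 4·tan(x)^2 + 4
  g(x) = sin(x)   ⇒   g'(x) = cos(x)
  lim(x→0) f'(x)/g'(x) = lim(x→0) (4·tan(x)^2 + 4)/(cos(x))
  = 4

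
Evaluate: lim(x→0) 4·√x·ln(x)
This is a 0·∞ indeterminate form.

Rewrite 0·∞ as a quotient (0/0 or ∞/∞ form), then apply L'Hôpital's rule:
  lim(x→0) 4·√x·ln(x) = 0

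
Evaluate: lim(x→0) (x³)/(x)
This is a 0/0 indeterminate form.

Apply L'Hôpital's rule: differentiate numerator and denominator separately.
  f(x) = x^3   ⇒   f'(x) = 3·x^2
  g(x) = x   ⇒   g'(x) = 1
  lim(x→0) f'(x)/g'(x) = lim(x→0) (3·x^2)/(1)
  = 0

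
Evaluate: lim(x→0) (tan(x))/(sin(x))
This is a 0/0 indeterminate form.

Apply L'Hôpital's rule: differentiate numerator and denominator separately.
  f(x) = tan(x)   ⇒   f'(x) = tan(x)^2 + 1
  g(x) = sin(x)   ⇒   g'(x) = cos(x)
  lim(x→0) f'(x)/g'(x) = lim(x→0) (tan(x)^2 + 1)/(cos(x))
  = 1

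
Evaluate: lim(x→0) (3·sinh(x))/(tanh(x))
This is a 0/0 indeterminate form.

Apply L'Hôpital's rule: differentiate numerator and denominator separately.
  f(x) = 3·sinh(x)   ⇒   f'(x) = 3·cosh(x)
  g(x) = tanh(x)   ⇒   g'(x) = 1 - tanh(x)^2
  lim(x→0) f'(x)/g'(x) = lim(x→0) (3·cosh(x))/(1 - tanh(x)^2)
  = 3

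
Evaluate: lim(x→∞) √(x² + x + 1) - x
This is an ∞-∞ indeterminate form.

Combine fractions or rationalize to convert ∞-∞ to 0/0 form:
  lim(x→∞) √(x² + x + 1) - x = 1/2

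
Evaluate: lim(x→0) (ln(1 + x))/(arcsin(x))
This is a 0/0 indeterminate form.

Apply L'Hôpital's rule: differentiate numerator and denominator separately.
  f(x) = ln(x + 1)   ⇒   f'(x) = 1/(x + 1)
  g(x) = asin(x)   ⇒   g'(x) = 1/sqrt(1 - x^2)
  lim(x→0) f'(x)/g'(x) = lim(x→0) (1/(x + 1))/(1/sqrt(1 - x^2))
  = 1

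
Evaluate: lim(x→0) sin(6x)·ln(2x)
This is a 0·∞ indeterminate form.

Rewrite 0·∞ as a quotient (0/0 or ∞/∞ form), then apply L'Hôpital's rule:
  lim(x→0) sin(6x)·ln(2x) = 0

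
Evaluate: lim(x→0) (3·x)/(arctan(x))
This is a 0/0 indeterminate form.

Apply L'Hôpital's rule: differentiate numerator and denominator separately.
  f(x) = 3·x   ⇒   f'(x) = 3
  g(x) = atan(x)   ⇒   g'(x) = 1/(x^2 + 1)
  lim(x→0) f'(x)/g'(x) = lim(x→0) (3)/(1/(x^2 + 1))
  = 3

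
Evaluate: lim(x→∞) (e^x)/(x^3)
This is an ∞/∞ indeterminate form.

Apply L'Hôpital's rule: differentiate numerator and denominator separately.
  f(x) = e^(x)   ⇒   f'(x) = e^(x)
  g(x) = x^3   ⇒   g'(x) = 3·x^2
  lim(x→∞) f'(x)/g'(x) = lim(x→∞) (e^(x))/(3·x^2)
  = ∞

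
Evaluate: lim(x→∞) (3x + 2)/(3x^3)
This is an ∞/∞ indeterminate form.

Apply L'Hôpital's rule: differentiate numerator and denominator separately.
  f(x) = 3·x + 2   ⇒   f'(x) = 3
  g(x) = 3·x^3   ⇒   g'(x) = 9·x^2
  lim(x→∞) f'(x)/g'(x) = lim(x→∞) (3)/(9·x^2)
  = 0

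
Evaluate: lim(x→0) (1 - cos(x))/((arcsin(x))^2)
This is a 0/0 indeterminate form.

Apply L'Hôpital's rule: differentiate numerator and denominator separately.
  f(x) = 1 - cos(x)   ⇒   f'(x) = sin(x)
  g(x) = asin(x)^2   ⇒   g'(x) = 2·asin(x)/sqrt(1 - x^2)
  lim(x→0) f'(x)/g'(x) = lim(x→0) (sin(x))/(2·asin(x)/sqrt(1 - x^2))
  = 1/2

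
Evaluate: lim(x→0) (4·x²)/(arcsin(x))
This is a 0/0 indeterminate form.

Apply L'Hôpital's rule: differentiate numerator and denominator separately.
  f(x) = 4·x^2   ⇒   f'(x) = 8·x
  g(x) = asin(x)   ⇒   g'(x) = 1/sqrt(1 - x^2)
  lim(x→0) f'(x)/g'(x) = lim(x→0) (8·x)/(1/sqrt(1 - x^2))
  = 0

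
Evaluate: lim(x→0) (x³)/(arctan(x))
This is a 0/0 indeterminate form.

Apply L'Hôpital's rule: differentiate numerator and denominator separately.
  f(x) = x^3   ⇒   f'(x) = 3·x^2
  g(x) = atan(x)   ⇒   g'(x) = 1/(x^2 + 1)
  lim(x→0) f'(x)/g'(x) = lim(x→0) (3·x^2)/(1/(x^2 + 1))
  = 0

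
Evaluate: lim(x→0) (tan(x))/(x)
This is a 0/0 indeterminate form.

Apply L'Hôpital's rule: differentiate numerator and denominator separately.
  f(x) = tan(x)   ⇒   f'(x) = tan(x)^2 + 1
  g(x) = x   ⇒   g'(x) = 1
  lim(x→0) f'(x)/g'(x) = lim(x→0) (tan(x)^2 + 1)/(1)
  = 1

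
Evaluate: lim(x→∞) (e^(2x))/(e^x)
This is an ∞/∞ indeterminate form.

Apply L'Hôpital's rule: differentiate numerator and denominator separately.
  f(x) = e^(2·x)   ⇒   f'(x) = 2·e^(2·x)
  g(x) = e^(x)   ⇒   g'(x) = e^(x)
  lim(x→∞) f'(x)/g'(x) = lim(x→∞) (2·e^(2·x))/(e^(x))
  = ∞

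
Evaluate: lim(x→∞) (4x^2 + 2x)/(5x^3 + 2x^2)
This is an ∞/∞ indeterminate form.

Apply L'Hôpital's rule: differentiate numerator and denominator separately.
  f(x) = 4·x^2 + 2·x   ⇒   f'(x) = 8·x + 2
  g(x) = 5·x^3 + 2·x^2   ⇒   g'(x) = 15·x^2 + 4·x
  lim(x→∞) f'(x)/g'(x) = lim(x→∞) (8·x + 2)/(15·x^2 + 4·x)
  = 0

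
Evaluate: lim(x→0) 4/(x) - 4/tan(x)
This is an ∞-∞ indeterminate form.

Combine fractions or rationalize to convert ∞-∞ to 0/0 form:
  lim(x→0) 4/(x) - 4/tan(x) = 0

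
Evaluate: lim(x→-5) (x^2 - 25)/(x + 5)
This is a standard limit.

Factor or rationalize the expression:
  lim(x→-5) (x^2 - 25)/(x + 5) = -10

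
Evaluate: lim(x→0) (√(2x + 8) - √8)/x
This is a standard limit.

Factor or rationalize the expression:
  lim(x→0) (√(2x + 8) - √8)/x = sqrt(2)/4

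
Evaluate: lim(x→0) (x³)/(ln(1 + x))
This is a 0/0 indeterminate form.

Apply L'Hôpital's rule: differentiate numerator and denominator separately.
  f(x) = x^3   ⇒   f'(x) = 3·x^2
  g(x) = ln(x + 1)   ⇒   g'(x) = 1/(x + 1)
  lim(x→0) f'(x)/g'(x) = lim(x→0) (3·x^2)/(1/(x + 1))
  = 0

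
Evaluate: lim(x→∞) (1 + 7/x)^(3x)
This is an exponential indeterminate form.

For exponential indeterminate forms, take the natural log:
  Let L = lim(x→∞) (1 + 7/x)^(3x)
  Then ln(L) = lim(x→∞) [exponent × ln(base)]
  Evaluate using L'Hôpital or standard limits, then exponentiate.
  L = e^(21)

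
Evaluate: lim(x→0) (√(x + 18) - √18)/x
This is a standard limit.

Factor or rationalize the expression:
  lim(x→0) (√(x + 18) - √18)/x = sqrt(2)/12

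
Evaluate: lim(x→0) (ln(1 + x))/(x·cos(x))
This is a 0/0 indeterminate form.

Apply L'Hôpital's rule: differentiate numerator and denominator separately.
  f(x) = ln(x + 1)   ⇒   f'(x) = 1/(x + 1)
  g(x) = x·cos(x)   ⇒   g'(x) = -x·sin(x) + cos(x)
  lim(x→0) f'(x)/g'(x) = lim(x→0) (1/(x + 1))/(-x·sin(x) + cos(x))
  = 1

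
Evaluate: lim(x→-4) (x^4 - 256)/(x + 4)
This is a standard limit.

Factor or rationalize the expression:
  lim(x→-4) (x^4 - 256)/(x + 4) = -256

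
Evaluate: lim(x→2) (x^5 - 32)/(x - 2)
This is a standard limit.

Factor or rationalize the expression:
  lim(x→2) (x^5 - 32)/(x - 2) = 80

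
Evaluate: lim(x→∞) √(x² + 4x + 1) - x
This is an ∞-∞ indeterminate form.

Combine fractions or rationalize to convert ∞-∞ to 0/0 form:
  lim(x→∞) √(x² + 4x + 1) - x = 2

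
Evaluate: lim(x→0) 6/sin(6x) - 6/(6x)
This is an ∞-∞ indeterminate form.

Combine fractions or rationalize to convert ∞-∞ to 0/0 form:
  lim(x→0) 6/sin(6x) - 6/(6x) = 0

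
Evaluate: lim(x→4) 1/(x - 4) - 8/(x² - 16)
This is an ∞-∞ indeterminate form.

Combine fractions or rationalize to convert ∞-∞ to 0/0 form:
  lim(x→4) 1/(x - 4) - 8/(x² - 16) = 1/8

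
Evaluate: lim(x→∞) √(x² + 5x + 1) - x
This is an ∞-∞ indeterminate form.

Combine fractions or rationalize to convert ∞-∞ to 0/0 form:
  lim(x→∞) √(x² + 5x + 1) - x = 5/2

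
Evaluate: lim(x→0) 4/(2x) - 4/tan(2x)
This is an ∞-∞ indeterminate form.

Combine fractions or rationalize to convert ∞-∞ to 0/0 form:
  lim(x→0) 4/(2x) - 4/tan(2x) = 0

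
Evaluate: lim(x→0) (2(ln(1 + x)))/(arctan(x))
This is a 0/0 indeterminate form.

Apply L'Hôpital's rule: differentiate numerator and denominator separately.
  f(x) = 2·ln(x + 1)   ⇒   f'(x) = 2/(x + 1)
  g(x) = atan(x)   ⇒   g'(x) = 1/(x^2 + 1)
  lim(x→0) f'(x)/g'(x) = lim(x→0) (2/(x + 1))/(1/(x^2 + 1))
  = 2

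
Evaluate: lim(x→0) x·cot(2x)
This is a 0·∞ indeterminate form.

Rewrite 0·∞ as a quotient (0/0 or ∞/∞ form), then apply L'Hôpital's rule:
  lim(x→0) x·cot(2x) = 1/2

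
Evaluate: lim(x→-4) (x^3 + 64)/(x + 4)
This is a standard limit.

Factor or rationalize the expression:
  lim(x→-4) (x^3 + 64)/(x + 4) = 48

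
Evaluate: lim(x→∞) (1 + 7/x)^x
This is an exponential indeterminate form.

For exponential indeterminate forms, take the natural log:
  Let L = lim(x→∞) (1 + 7/x)^x
  Then ln(L) = lim(x→∞) [exponent × ln(base)]
  Evaluate using L'Hôpital or standard limits, then exponentiate.
  L = e^(7)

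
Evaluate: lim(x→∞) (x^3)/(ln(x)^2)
This is an ∞/∞ indeterminate form.

Apply L'Hôpital's rule: differentiate numerator and denominator separately.
  f(x) = x^3   ⇒   f'(x) = 3·x^2
  g(x) = ln(x)^2   ⇒   g'(x) = 2·ln(x)/x
  lim(x→∞) f'(x)/g'(x) = lim(x→∞) (3·x^2)/(2·ln(x)/x)
  = ∞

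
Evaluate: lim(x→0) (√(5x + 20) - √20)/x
This is a standard limit.

Factor or rationalize the expression:
  lim(x→0) (√(5x + 20) - √20)/x = sqrt(5)/4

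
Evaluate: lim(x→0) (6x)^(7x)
This is an exponential indeterminate form.

For exponential indeterminate forms, take the natural log:
  Let L = lim(x→0) (6x)^(7x)
  Then ln(L) = lim(x→0) [exponent × ln(base)]
  Evaluate using L'Hôpital or standard limits, then exponentiate.
  L = 1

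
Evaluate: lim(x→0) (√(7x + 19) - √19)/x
This is a standard limit.

Factor or rationalize the expression:
  lim(x→0) (√(7x + 19) - √19)/x = 7·sqrt(19)/38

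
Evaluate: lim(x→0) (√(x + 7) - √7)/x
This is a standard limit.

Factor or rationalize the expression:
  lim(x→0) (√(x + 7) - √7)/x = sqrt(7)/14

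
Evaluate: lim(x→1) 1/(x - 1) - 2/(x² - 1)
This is an ∞-∞ indeterminate form.

Combine fractions or rationalize to convert ∞-∞ to 0/0 form:
  lim(x→1) 1/(x - 1) - 2/(x² - 1) = 1/2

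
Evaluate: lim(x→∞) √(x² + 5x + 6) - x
This is an ∞-∞ indeterminate form.

Combine fractions or rationalize to convert ∞-∞ to 0/0 form:
  lim(x→∞) √(x² + 5x + 6) - x = 5/2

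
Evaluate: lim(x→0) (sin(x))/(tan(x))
This is a 0/0 indeterminate form.

Apply L'Hôpital's rule: differentiate numerator and denominator separately.
  f(x) = sin(x)   ⇒   f'(x) = cos(x)
  g(x) = tan(x)   ⇒   g'(x) = tan(x)^2 + 1
  lim(x→0) f'(x)/g'(x) = lim(x→0) (cos(x))/(tan(x)^2 + 1)
  = 1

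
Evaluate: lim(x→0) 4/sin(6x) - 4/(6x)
This is an ∞-∞ indeterminate form.

Combine fractions or rationalize to convert ∞-∞ to 0/0 form:
  lim(x→0) 4/sin(6x) - 4/(6x) = 0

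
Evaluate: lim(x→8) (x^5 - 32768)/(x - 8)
This is a standard limit.

Factor or rationalize the expression:
  lim(x→8) (x^5 - 32768)/(x - 8) = 20480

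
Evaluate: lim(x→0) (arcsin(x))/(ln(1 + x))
This is a 0/0 indeterminate form.

Apply L'Hôpital's rule: differentiate numerator and denominator separately.
  f(x) = asin(x)   ⇒   f'(x) = 1/sqrt(1 - x^2)
  g(x) = ln(x + 1)   ⇒   g'(x) = 1/(x + 1)
  lim(x→0) f'(x)/g'(x) = lim(x→0) (1/sqrt(1 - x^2))/(1/(x + 1))
  = 1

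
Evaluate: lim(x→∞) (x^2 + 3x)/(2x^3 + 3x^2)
This is an ∞/∞ indeterminate form.

Apply L'Hôpital's rule: differentiate numerator and denominator separately.
  f(x) = x^2 + 3·x   ⇒   f'(x) = 2·x + 3
  g(x) = 2·x^3 + 3·x^2   ⇒   g'(x) = 6·x^2 + 6·x
  lim(x→∞) f'(x)/g'(x) = lim(x→∞) (2·x + 3)/(6·x^2 + 6·x)
  = 0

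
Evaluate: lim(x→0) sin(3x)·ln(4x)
This is a 0·∞ indeterminate form.

Rewrite 0·∞ as a quotient (0/0 or ∞/∞ form), then apply L'Hôpital's rule:
  lim(x→0) sin(3x)·ln(4x) = 0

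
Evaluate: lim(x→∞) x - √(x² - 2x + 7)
This is an ∞-∞ indeterminate form.

Combine fractions or rationalize to convert ∞-∞ to 0/0 form:
  lim(x→∞) x - √(x² - 2x + 7) = 1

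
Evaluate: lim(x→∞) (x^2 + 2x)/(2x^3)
This is an ∞/∞ indeterminate form.

Apply L'Hôpital's rule: differentiate numerator and denominator separately.
  f(x) = x^2 + 2·x   ⇒   f'(x) = 2·x + 2
  g(x) = 2·x^3   ⇒   g'(x) = 6·x^2
  lim(x→∞) f'(x)/g'(x) = lim(x→∞) (2·x + 2)/(6·x^2)
  = 0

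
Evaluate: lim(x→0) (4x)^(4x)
This is an exponential indeterminate form.

For exponential indeterminate forms, take the natural log:
  Let L = lim(x→0) (4x)^(4x)
  Then ln(L) = lim(x→0) [exponent × ln(base)]
  Evaluate using L'Hôpital or standard limits, then exponentiate.
  L = 1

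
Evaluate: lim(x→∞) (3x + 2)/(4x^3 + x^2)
This is an ∞/∞ indeterminate form.

Apply L'Hôpital's rule: differentiate numerator and denominator separately.
  f(x) = 3·x + 2   ⇒   f'(x) = 3
  g(x) = 4·x^3 + x^2   ⇒   g'(x) = 12·x^2 + 2·x
  lim(x→∞) f'(x)/g'(x) = lim(x→∞) (3)/(12·x^2 + 2·x)
  = 0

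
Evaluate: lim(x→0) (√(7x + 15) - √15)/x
This is a standard limit.

Factor or rationalize the expression:
  lim(x→0) (√(7x + 15) - √15)/x = 7·sqrt(15)/30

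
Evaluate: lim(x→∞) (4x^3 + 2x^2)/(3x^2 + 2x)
This is an ∞/∞ indeterminate form.

Apply L'Hôpital's rule: differentiate numerator and denominator separately.
  f(x) = 4·x^3 + 2·x^2   ⇒   f'(x) = 12·x^2 + 4·x
  g(x) = 3·x^2 + 2·x   ⇒   g'(x) = 6·x + 2
  lim(x→∞) f'(x)/g'(x) = lim(x→∞) (12·x^2 + 4·x)/(6·x + 2)
  = ∞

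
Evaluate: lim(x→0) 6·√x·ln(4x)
This is a 0·∞ indeterminate form.

Rewrite 0·∞ as a quotient (0/0 or ∞/∞ form), then apply L'Hôpital's rule:
  lim(x→0) 6·√x·ln(4x) = 0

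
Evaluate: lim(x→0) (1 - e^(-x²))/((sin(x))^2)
This is a 0/0 indeterminate form.

Apply L'Hôpital's rule: differentiate numerator and denominator separately.
  f(x) = 1 - e^(-x^2)   ⇒   f'(x) = 2·x·e^(-x^2)
  g(x) = sin(x)^2   ⇒   g'(x) = 2·sin(x)·cos(x)
  lim(x→0) f'(x)/g'(x) = lim(x→0) (2·x·e^(-x^2))/(2·sin(x)·cos(x))
  = 1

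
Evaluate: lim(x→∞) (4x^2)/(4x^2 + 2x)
This is an ∞/∞ indeterminate form.

Apply L'Hôpital's rule: differentiate numerator and denominator separately.
  f(x) = 4·x^2   ⇒   f'(x) = 8·x
  g(x) = 4·x^2 + 2·x   ⇒   g'(x) = 8·x + 2
  lim(x→∞) f'(x)/g'(x) = lim(x→∞) (8·x)/(8·x + 2)
  = 1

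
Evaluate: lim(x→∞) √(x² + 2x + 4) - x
This is an ∞-∞ indeterminate form.

Combine fractions or rationalize to convert ∞-∞ to 0/0 form:
  lim(x→∞) √(x² + 2x + 4) - x = 1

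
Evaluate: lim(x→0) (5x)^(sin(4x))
This is an exponential indeterminate form.

For exponential indeterminate forms, take the natural log:
  Let L = lim(x→0) (5x)^(sin(4x))
  Then ln(L) = lim(x→0) [exponent × ln(base)]
  Evaluate using L'Hôpital or standard limits, then exponentiate.
  L = 1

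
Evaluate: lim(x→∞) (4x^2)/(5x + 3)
This is an ∞/∞ indeterminate form.

Apply L'Hôpital's rule: differentiate numerator and denominator separately.
  f(x) = 4·x^2   ⇒   f'(x) = 8·x
  g(x) = 5·x + 3   ⇒   g'(x) = 5
  lim(x→∞) f'(x)/g'(x) = lim(x→∞) (8·x)/(5)
  = ∞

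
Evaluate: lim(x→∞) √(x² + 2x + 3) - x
This is an ∞-∞ indeterminate form.

Combine fractions or rationalize to convert ∞-∞ to 0/0 form:
  lim(x→∞) √(x² + 2x + 3) - x = 1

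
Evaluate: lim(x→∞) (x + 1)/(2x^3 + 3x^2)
This is an ∞/∞ indeterminate form.

Apply L'Hôpital's rule: differentiate numerator and denominator separately.
  f(x) = x + 1   ⇒   f'(x) = 1
  g(x) = 2·x^3 + 3·x^2   ⇒   g'(x) = 6·x^2 + 6·x
  lim(x→∞) f'(x)/g'(x) = lim(x→∞) (1)/(6·x^2 + 6·x)
  = 0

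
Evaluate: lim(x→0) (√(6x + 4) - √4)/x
This is a standard limit.

Factor or rationalize the expression:
  lim(x→0) (√(6x + 4) - √4)/x = 3/2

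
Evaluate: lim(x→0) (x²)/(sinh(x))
This is a 0/0 indeterminate form.

Apply L'Hôpital's rule: differentiate numerator and denominator separately.
  f(x) = x^2   ⇒   f'(x) = 2·x
  g(x) = sinh(x)   ⇒   g'(x) = cosh(x)
  lim(x→0) f'(x)/g'(x) = lim(x→0) (2·x)/(cosh(x))
  = 0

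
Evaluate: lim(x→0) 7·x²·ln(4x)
This is a 0·∞ indeterminate form.

Rewrite 0·∞ as a quotient (0/0 or ∞/∞ form), then apply L'Hôpital's rule:
  lim(x→0) 7·x²·ln(4x) = 0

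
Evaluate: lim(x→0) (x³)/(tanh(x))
This is a 0/0 indeterminate form.

Apply L'Hôpital's rule: differentiate numerator and denominator separately.
  f(x) = x^3   ⇒   f'(x) = 3·x^2
  g(x) = tanh(x)   ⇒   g'(x) = 1 - tanh(x)^2
  lim(x→0) f'(x)/g'(x) = lim(x→0) (3·x^2)/(1 - tanh(x)^2)
  = 0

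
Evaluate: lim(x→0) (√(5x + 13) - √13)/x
This is a standard limit.

Factor or rationalize the expression:
  lim(x→0) (√(5x + 13) - √13)/x = 5·sqrt(13)/26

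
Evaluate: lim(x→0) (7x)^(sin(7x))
This is an exponential indeterminate form.

For exponential indeterminate forms, take the natural log:
  Let L = lim(x→0) (7x)^(sin(7x))
  Then ln(L) = lim(x→0) [exponent × ln(base)]
  Evaluate using L'Hôpital or standard limits, then exponentiate.
  L = 1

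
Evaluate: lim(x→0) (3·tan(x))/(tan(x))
This is a 0/0 indeterminate form.

Apply L'Hôpital's rule: differentiate numerator and denominator separately.
  f(x) = 3·tan(x)   ⇒   f'(x) = 3·tan(x)^2 + 3
  g(x) = tan(x)   ⇒   g'(x) = tan(x)^2 + 1
  lim(x→0) f'(x)/g'(x) = lim(x→0) (3·tan(x)^2 + 3)/(tan(x)^2 + 1)
  = 3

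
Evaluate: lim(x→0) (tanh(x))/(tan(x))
This is a 0/0 indeterminate form.

Apply L'Hôpital's rule: differentiate numerator and denominator separately.
  f(x) = tanh(x)   ⇒   f'(x) = 1 - tanh(x)^2
  g(x) = tan(x)   ⇒   g'(x) = tan(x)^2 + 1
  lim(x→0) f'(x)/g'(x) = lim(x→0) (1 - tanh(x)^2)/(tan(x)^2 + 1)
  = 1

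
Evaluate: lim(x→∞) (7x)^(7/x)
This is an exponential indeterminate form.

For exponential indeterminate forms, take the natural log:
  Let L = lim(x→∞) (7x)^(7/x)
  Then ln(L) = lim(x→∞) [exponent × ln(base)]
  Evaluate using L'Hôpital or standard limits, then exponentiate.
  L = 1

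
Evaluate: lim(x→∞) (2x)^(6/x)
This is an exponential indeterminate form.

For exponential indeterminate forms, take the natural log:
  Let L = lim(x→∞) (2x)^(6/x)
  Then ln(L) = lim(x→∞) [exponent × ln(base)]
  Evaluate using L'Hôpital or standard limits, then exponentiate.
  L = 1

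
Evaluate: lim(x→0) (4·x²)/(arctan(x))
This is a 0/0 indeterminate form.

Apply L'Hôpital's rule: differentiate numerator and denominator separately.
  f(x) = 4·x^2   ⇒   f'(x) = 8·x
  g(x) = atan(x)   ⇒   g'(x) = 1/(x^2 + 1)
  lim(x→0) f'(x)/g'(x) = lim(x→0) (8·x)/(1/(x^2 + 1))
  = 0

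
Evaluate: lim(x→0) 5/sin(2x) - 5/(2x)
This is an ∞-∞ indeterminate form.

Combine fractions or rationalize to convert ∞-∞ to 0/0 form:
  lim(x→0) 5/sin(2x) - 5/(2x) = 0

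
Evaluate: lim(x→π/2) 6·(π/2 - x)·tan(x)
This is a 0·∞ indeterminate form.

Rewrite 0·∞ as a quotient (0/0 or ∞/∞ form), then apply L'Hôpital's rule:
  lim(x→π/2) 6·(π/2 - x)·tan(x) = 6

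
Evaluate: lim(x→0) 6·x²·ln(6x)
This is a 0·∞ indeterminate form.

Rewrite 0·∞ as a quotient (0/0 or ∞/∞ form), then apply L'Hôpital's rule:
  lim(x→0) 6·x²·ln(6x) = 0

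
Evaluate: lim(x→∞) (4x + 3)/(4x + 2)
This is an ∞/∞ indeterminate form.

Apply L'Hôpital's rule: differentiate numerator and denominator separately.
  f(x) = 4·x + 3   ⇒   f'(x) = 4
  g(x) = 4·x + 2   ⇒   g'(x) = 4
  lim(x→∞) f'(x)/g'(x) = lim(x→∞) (4)/(4)
  = 1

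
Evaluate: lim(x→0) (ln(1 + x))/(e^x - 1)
This is a 0/0 indeterminate form.

Apply L'Hôpital's rule: differentiate numerator and denominator separately.
  f(x) = ln(x + 1)   ⇒   f'(x) = 1/(x + 1)
  g(x) = e^(x) - 1   ⇒   g'(x) = e^(x)
  lim(x→0) f'(x)/g'(x) = lim(x→0) (1/(x + 1))/(e^(x))
  = 1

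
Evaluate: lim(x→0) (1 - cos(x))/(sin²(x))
This is a 0/0 indeterminate form.

Apply L'Hôpital's rule: differentiate numerator and denominator separately.
  f(x) = 1 - cos(x)   ⇒   f'(x) = sin(x)
  g(x) = sin(x)^2   ⇒   g'(x) = 2·sin(x)·cos(x)
  lim(x→0) f'(x)/g'(x) = lim(x→0) (sin(x))/(2·sin(x)·cos(x))
  = 1/2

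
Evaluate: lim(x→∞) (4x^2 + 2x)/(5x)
This is an ∞/∞ indeterminate form.

Apply L'Hôpital's rule: differentiate numerator and denominator separately.
  f(x) = 4·x^2 + 2·x   ⇒   f'(x) = 8·x + 2
  g(x) = 5·x   ⇒   g'(x) = 5
  lim(x→∞) f'(x)/g'(x) = lim(x→∞) (8·x + 2)/(5)
  = ∞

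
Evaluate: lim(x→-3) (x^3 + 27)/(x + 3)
This is a standard limit.

Factor or rationalize the expression:
  lim(x→-3) (x^3 + 27)/(x + 3) = 27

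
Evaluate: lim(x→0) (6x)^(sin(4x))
This is an exponential indeterminate form.

For exponential indeterminate forms, take the natural log:
  Let L = lim(x→0) (6x)^(sin(4x))
  Then ln(L) = lim(x→0) [exponent × ln(base)]
  Evaluate using L'Hôpital or standard limits, then exponentiate.
  L = 1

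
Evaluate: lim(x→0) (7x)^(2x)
This is an exponential indeterminate form.

For exponential indeterminate forms, take the natural log:
  Let L = lim(x→0) (7x)^(2x)
  Then ln(L) = lim(x→0) [exponent × ln(base)]
  Evaluate using L'Hôpital or standard limits, then exponentiate.
  L = 1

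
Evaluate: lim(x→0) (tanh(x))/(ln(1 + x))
This is a 0/0 indeterminate form.

Apply L'Hôpital's rule: differentiate numerator and denominator separately.
  f(x) = tanh(x)   ⇒   f'(x) = 1 - tanh(x)^2
  g(x) = ln(x + 1)   ⇒   g'(x) = 1/(x + 1)
  lim(x→0) f'(x)/g'(x) = lim(x→0) (1 - tanh(x)^2)/(1/(x + 1))
  = 1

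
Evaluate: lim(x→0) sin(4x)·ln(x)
This is a 0·∞ indeterminate form.

Rewrite 0·∞ as a quotient (0/0 or ∞/∞ form), then apply L'Hôpital's rule:
  lim(x→0) sin(4x)·ln(x) = 0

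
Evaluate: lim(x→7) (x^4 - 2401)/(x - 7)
This is a standard limit.

Factor or rationalize the expression:
  lim(x→7) (x^4 - 2401)/(x - 7) = 1372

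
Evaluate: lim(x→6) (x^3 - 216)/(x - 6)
This is a standard limit.

Factor or rationalize the expression:
  lim(x→6) (x^3 - 216)/(x - 6) = 108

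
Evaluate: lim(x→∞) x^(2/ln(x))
This is an exponential indeterminate form.

For exponential indeterminate forms, take the natural log:
  Let L = lim(x→∞) x^(2/ln(x))
  Then ln(L) = lim(x→∞) [exponent × ln(base)]
  Evaluate using L'Hôpital or standard limits, then exponentiate.
  L = e²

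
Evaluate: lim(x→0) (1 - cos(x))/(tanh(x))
This is a 0/0 indeterminate form.

Apply L'Hôpital's rule: differentiate numerator and denominator separately.
  f(x) = 1 - cos(x)   ⇒   f'(x) = sin(x)
  g(x) = tanh(x)   ⇒   g'(x) = 1 - tanh(x)^2
  lim(x→0) f'(x)/g'(x) = lim(x→0) (sin(x))/(1 - tanh(x)^2)
  = 0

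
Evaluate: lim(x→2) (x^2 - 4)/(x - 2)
This is a standard limit.

Factor or rationalize the expression:
  lim(x→2) (x^2 - 4)/(x - 2) = 4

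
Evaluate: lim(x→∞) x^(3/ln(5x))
This is an exponential indeterminate form.

For exponential indeterminate forms, take the natural log:
  Let L = lim(x→∞) x^(3/ln(5x))
  Then ln(L) = lim(x→∞) [exponent × ln(base)]
  Evaluate using L'Hôpital or standard limits, then exponentiate.
  L = e^(3)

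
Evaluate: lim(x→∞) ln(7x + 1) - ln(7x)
This is an ∞-∞ indeterminate form.

Combine fractions or rationalize to convert ∞-∞ to 0/0 form:
  lim(x→∞) ln(7x + 1) - ln(7x) = 0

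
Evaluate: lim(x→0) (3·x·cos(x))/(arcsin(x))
This is a 0/0 indeterminate form.

Apply L'Hôpital's rule: differentiate numerator and denominator separately.
  f(x) = 3·x·cos(x)   ⇒   f'(x) = -3·x·sin(x) + 3·cos(x)
  g(x) = asin(x)   ⇒   g'(x) = 1/sqrt(1 - x^2)
  lim(x→0) f'(x)/g'(x) = lim(x→0) (-3·x·sin(x) + 3·cos(x))/(1/sqrt(1 - x^2))
  = 3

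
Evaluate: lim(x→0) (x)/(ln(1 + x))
This is a 0/0 indeterminate form.

Apply L'Hôpital's rule: differentiate numerator and denominator separately.
  f(x) = x   ⇒   f'(x) = 1
  g(x) = ln(x + 1)   ⇒   g'(x) = 1/(x + 1)
  lim(x→0) f'(x)/g'(x) = lim(x→0) (1)/(1/(x + 1))
  = 1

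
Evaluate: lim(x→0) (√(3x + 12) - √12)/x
This is a standard limit.

Factor or rationalize the expression:
  lim(x→0) (√(3x + 12) - √12)/x = sqrt(3)/4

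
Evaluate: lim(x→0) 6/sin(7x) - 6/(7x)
This is an ∞-∞ indeterminate form.

Combine fractions or rationalize to convert ∞-∞ to 0/0 form:
  lim(x→0) 6/sin(7x) - 6/(7x) = 0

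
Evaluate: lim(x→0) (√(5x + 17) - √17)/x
This is a standard limit.

Factor or rationalize the expression:
  lim(x→0) (√(5x + 17) - √17)/x = 5·sqrt(17)/34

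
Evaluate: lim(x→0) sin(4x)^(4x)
This is an exponential indeterminate form.

For exponential indeterminate forms, take the natural log:
  Let L = lim(x→0) sin(4x)^(4x)
  Then ln(L) = lim(x→0) [exponent × ln(base)]
  Evaluate using L'Hôpital or standard limits, then exponentiate.
  L = 1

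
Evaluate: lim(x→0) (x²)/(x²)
This is a 0/0 indeterminate form.

Apply L'Hôpital's rule: differentiate numerator and denominator separately.
  f(x) = x^2   ⇒   f'(x) = 2·x
  g(x) = x^2   ⇒   g'(x) = 2·x
  lim(x→0) f'(x)/g'(x) = lim(x→0) (2·x)/(2·x)
  = 1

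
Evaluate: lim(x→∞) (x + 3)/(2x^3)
This is an ∞/∞ indeterminate form.

Apply L'Hôpital's rule: differentiate numerator and denominator separately.
  f(x) = x + 3   ⇒   f'(x) = 1
  g(x) = 2·x^3   ⇒   g'(x) = 6·x^2
  lim(x→∞) f'(x)/g'(x) = lim(x→∞) (1)/(6·x^2)
  = 0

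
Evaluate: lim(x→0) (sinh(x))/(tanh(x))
This is a 0/0 indeterminate form.

Apply L'Hôpital's rule: differentiate numerator and denominator separately.
  f(x) = sinh(x)   ⇒   f'(x) = cosh(x)
  g(x) = tanh(x)   ⇒   g'(x) = 1 - tanh(x)^2
  lim(x→0) f'(x)/g'(x) = lim(x→0) (cosh(x))/(1 - tanh(x)^2)
  = 1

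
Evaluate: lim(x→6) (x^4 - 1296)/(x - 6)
This is a standard limit.

Factor or rationalize the expression:
  lim(x→6) (x^4 - 1296)/(x - 6) = 864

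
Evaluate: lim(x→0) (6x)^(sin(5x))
This is an exponential indeterminate form.

For exponential indeterminate forms, take the natural log:
  Let L = lim(x→0) (6x)^(sin(5x))
  Then ln(L) = lim(x→0) [exponent × ln(base)]
  Evaluate using L'Hôpital or standard limits, then exponentiate.
  L = 1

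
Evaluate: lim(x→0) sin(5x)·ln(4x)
This is a 0·∞ indeterminate form.

Rewrite 0·∞ as a quotient (0/0 or ∞/∞ form), then apply L'Hôpital's rule:
  lim(x→0) sin(5x)·ln(4x) = 0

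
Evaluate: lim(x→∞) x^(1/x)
This is an exponential indeterminate form.

For exponential indeterminate forms, take the natural log:
  Let L = lim(x→∞) x^(1/x)
  Then ln(L) = lim(x→∞) [exponent × ln(base)]
  Evaluate using L'Hôpital or standard limits, then exponentiate.
  L = 1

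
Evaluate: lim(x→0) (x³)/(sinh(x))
This is a 0/0 indeterminate form.

Apply L'Hôpital's rule: differentiate numerator and denominator separately.
  f(x) = x^3   ⇒   f'(x) = 3·x^2
  g(x) = sinh(x)   ⇒   g'(x) = cosh(x)
  lim(x→0) f'(x)/g'(x) = lim(x→0) (3·x^2)/(cosh(x))
  = 0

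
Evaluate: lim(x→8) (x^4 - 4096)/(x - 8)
This is a standard limit.

Factor or rationalize the expression:
  lim(x→8) (x^4 - 4096)/(x - 8) = 2048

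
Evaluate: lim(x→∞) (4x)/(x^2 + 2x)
This is an ∞/∞ indeterminate form.

Apply L'Hôpital's rule: differentiate numerator and denominator separately.
  f(x) = 4·x   ⇒   f'(x) = 4
  g(x) = x^2 + 2·x   ⇒   g'(x) = 2·x + 2
  lim(x→∞) f'(x)/g'(x) = lim(x→∞) (4)/(2·x + 2)
  = 0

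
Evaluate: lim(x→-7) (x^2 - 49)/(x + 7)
This is a standard limit.

Factor or rationalize the expression:
  lim(x→-7) (x^2 - 49)/(x + 7) = -14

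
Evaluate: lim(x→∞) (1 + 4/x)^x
This is an exponential indeterminate form.

For exponential indeterminate forms, take the natural log:
  Let L = lim(x→∞) (1 + 4/x)^x
  Then ln(L) = lim(x→∞) [exponent × ln(base)]
  Evaluate using L'Hôpital or standard limits, then exponentiate.
  L = e^(4)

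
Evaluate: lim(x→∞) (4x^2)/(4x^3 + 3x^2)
This is an ∞/∞ indeterminate form.

Apply L'Hôpital's rule: differentiate numerator and denominator separately.
  f(x) = 4·x^2   ⇒   f'(x) = 8·x
  g(x) = 4·x^3 + 3·x^2   ⇒   g'(x) = 12·x^2 + 6·x
  lim(x→∞) f'(x)/g'(x) = lim(x→∞) (8·x)/(12·x^2 + 6·x)
  = 0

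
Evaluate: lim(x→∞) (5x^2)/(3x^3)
This is an ∞/∞ indeterminate form.

Apply L'Hôpital's rule: differentiate numerator and denominator separately.
  f(x) = 5·x^2   ⇒   f'(x) = 10·x
  g(x) = 3·x^3   ⇒   g'(x) = 9·x^2
  lim(x→∞) f'(x)/g'(x) = lim(x→∞) (10·x)/(9·x^2)
  = 0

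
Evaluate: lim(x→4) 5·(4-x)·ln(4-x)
This is a 0·∞ indeterminate form.

Rewrite 0·∞ as a quotient (0/0 or ∞/∞ form), then apply L'Hôpital's rule:
  lim(x→4) 5·(4-x)·ln(4-x) = 0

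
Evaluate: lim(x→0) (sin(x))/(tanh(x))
This is a 0/0 indeterminate form.

Apply L'Hôpital's rule: differentiate numerator and denominator separately.
  f(x) = sin(x)   ⇒   f'(x) = cos(x)
  g(x) = tanh(x)   ⇒   g'(x) = 1 - tanh(x)^2
  lim(x→0) f'(x)/g'(x) = lim(x→0) (cos(x))/(1 - tanh(x)^2)
  = 1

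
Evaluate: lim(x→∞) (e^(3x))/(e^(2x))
This is an ∞/∞ indeterminate form.

Apply L'Hôpital's rule: differentiate numerator and denominator separately.
  f(x) = e^(3·x)   ⇒   f'(x) = 3·e^(3·x)
  g(x) = e^(2·x)   ⇒   g'(x) = 2·e^(2·x)
  lim(x→∞) f'(x)/g'(x) = lim(x→∞) (3·e^(3·x))/(2·e^(2·x))
  = ∞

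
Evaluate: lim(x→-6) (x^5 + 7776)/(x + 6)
This is a standard limit.

Factor or rationalize the expression:
  lim(x→-6) (x^5 + 7776)/(x + 6) = 6480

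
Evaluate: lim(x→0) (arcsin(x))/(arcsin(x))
This is a 0/0 indeterminate form.

Apply L'Hôpital's rule: differentiate numerator and denominator separately.
  f(x) = asin(x)   ⇒   f'(x) = 1/sqrt(1 - x^2)
  g(x) = asin(x)   ⇒   g'(x) = 1/sqrt(1 - x^2)
  lim(x→0) f'(x)/g'(x) = lim(x→0) (1/sqrt(1 - x^2))/(1/sqrt(1 - x^2))
  = 1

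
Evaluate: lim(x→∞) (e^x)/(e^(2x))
This is an ∞/∞ indeterminate form.

Apply L'Hôpital's rule: differentiate numerator and denominator separately.
  f(x) = e^(x)   ⇒   f'(x) = e^(x)
  g(x) = e^(2·x)   ⇒   g'(x) = 2·e^(2·x)
  lim(x→∞) f'(x)/g'(x) = lim(x→∞) (e^(x))/(2·e^(2·x))
  = 0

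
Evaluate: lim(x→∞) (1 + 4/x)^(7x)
This is an exponential indeterminate form.

For exponential indeterminate forms, take the natural log:
  Let L = lim(x→∞) (1 + 4/x)^(7x)
  Then ln(L) = lim(x→∞) [exponent × ln(base)]
  Evaluate using L'Hôpital or standard limits, then exponentiate.
  L = e^(28)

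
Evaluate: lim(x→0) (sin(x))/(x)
This is a 0/0 indeterminate form.

Apply L'Hôpital's rule: differentiate numerator and denominator separately.
  f(x) = sin(x)   ⇒   f'(x) = cos(x)
  g(x) = x   ⇒   g'(x) = 1
  lim(x→0) f'(x)/g'(x) = lim(x→0) (cos(x))/(1)
  = 1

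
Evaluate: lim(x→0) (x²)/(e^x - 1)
This is a 0/0 indeterminate form.

Apply L'Hôpital's rule: differentiate numerator and denominator separately.
  f(x) = x^2   ⇒   f'(x) = 2·x
  g(x) = e^(x) - 1   ⇒   g'(x) = e^(x)
  lim(x→0) f'(x)/g'(x) = lim(x→0) (2·x)/(e^(x))
  = 0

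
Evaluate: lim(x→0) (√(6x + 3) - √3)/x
This is a standard limit.

Factor or rationalize the expression:
  lim(x→0) (√(6x + 3) - √3)/x = sqrt(3)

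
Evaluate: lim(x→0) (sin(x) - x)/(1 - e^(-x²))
This is a 0/0 indeterminate form.

Apply L'Hôpital's rule: differentiate numerator and denominator separately.
  f(x) = -x + sin(x)   ⇒   f'(x) = cos(x) - 1
  g(x) = 1 - e^(-x^2)   ⇒   g'(x) = 2·x·e^(-x^2)
  lim(x→0) f'(x)/g'(x) = lim(x→0) (cos(x) - 1)/(2·x·e^(-x^2))
  = 0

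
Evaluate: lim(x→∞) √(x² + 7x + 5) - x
This is an ∞-∞ indeterminate form.

Combine fractions or rationalize to convert ∞-∞ to 0/0 form:
  lim(x→∞) √(x² + 7x + 5) - x = 7/2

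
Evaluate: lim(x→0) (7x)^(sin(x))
This is an exponential indeterminate form.

For exponential indeterminate forms, take the natural log:
  Let L = lim(x→0) (7x)^(sin(x))
  Then ln(L) = lim(x→0) [exponent × ln(base)]
  Evaluate using L'Hôpital or standard limits, then exponentiate.
  L = 1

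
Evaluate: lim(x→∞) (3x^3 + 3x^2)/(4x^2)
This is an ∞/∞ indeterminate form.

Apply L'Hôpital's rule: differentiate numerator and denominator separately.
  f(x) = 3·x^3 + 3·x^2   ⇒   f'(x) = 9·x^2 + 6·x
  g(x) = 4·x^2   ⇒   g'(x) = 8·x
  lim(x→∞) f'(x)/g'(x) = lim(x→∞) (9·x^2 + 6·x)/(8·x)
  = ∞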